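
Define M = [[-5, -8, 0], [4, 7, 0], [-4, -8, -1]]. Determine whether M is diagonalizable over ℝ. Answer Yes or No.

Characteristic polynomial: p(λ) = λ^3 - λ^2 - 5λ - 3 = (λ - 3)(λ + 1)^2.
λ = -1 has algebraic multiplicity 2; rank(M + 1I) = 1, so geometric multiplicity = 2.
Every eigenvalue has geometric = algebraic multiplicity, so M is diagonalizable.

Yes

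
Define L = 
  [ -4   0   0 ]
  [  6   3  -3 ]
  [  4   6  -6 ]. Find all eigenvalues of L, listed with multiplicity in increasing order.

-4, -3, 0

Characteristic polynomial: p(μ) = μ^3 + 7μ^2 + 12μ = μ(μ + 3)(μ + 4).
Roots (with multiplicity): -4, -3, 0.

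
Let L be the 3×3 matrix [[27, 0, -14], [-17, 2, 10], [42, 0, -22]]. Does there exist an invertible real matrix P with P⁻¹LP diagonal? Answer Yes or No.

Characteristic polynomial: p(t) = t^3 - 7t^2 + 4t + 12 = (t - 6)(t - 2)(t + 1).
All 3 eigenvalues are distinct, so L is diagonalizable.

Yes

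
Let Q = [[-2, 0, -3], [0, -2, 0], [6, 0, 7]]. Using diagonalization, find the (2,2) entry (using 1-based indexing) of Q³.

Characteristic polynomial: λ^3 - 3λ^2 - 6λ + 8 = (λ - 4)(λ - 1)(λ + 2), so the eigenvalues are -2, 1, 4.
λ=4: eigenvector (-1, 0, 2).
λ=-2: eigenvector (0, 1, 0).
λ=1: eigenvector (1, 0, -1).
P = [[-1, 0, 1], [0, 1, 0], [2, 0, -1]], D = diag(4, -2, 1), P⁻¹ = [[1, 0, 1], [0, 1, 0], [2, 0, 1]].
Q³ = P·diag(64, -8, 1)·P⁻¹ = [[-62, 0, -63], [0, -8, 0], [126, 0, 127]].
The requested entry is -8.

-8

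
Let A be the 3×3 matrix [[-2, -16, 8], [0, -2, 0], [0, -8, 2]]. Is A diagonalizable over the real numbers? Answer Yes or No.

Characteristic polynomial: p(λ) = λ^3 + 2λ^2 - 4λ - 8 = (λ - 2)(λ + 2)^2.
λ = -2 has algebraic multiplicity 2; rank(A + 2I) = 1, so geometric multiplicity = 2.
Every eigenvalue has geometric = algebraic multiplicity, so A is diagonalizable.

Yes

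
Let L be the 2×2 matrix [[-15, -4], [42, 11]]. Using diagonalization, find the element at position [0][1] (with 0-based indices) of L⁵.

Characteristic polynomial: μ^2 + 4μ + 3 = (μ + 1)(μ + 3), so the eigenvalues are -3, -1.
μ=-1: eigenvector (-2, 7).
μ=-3: eigenvector (1, -3).
P = [[-2, 1], [7, -3]], D = diag(-1, -3), P⁻¹ = [[3, 1], [7, 2]].
L⁵ = P·diag(-1, -243)·P⁻¹ = [[-1695, -484], [5082, 1451]].
The requested entry is -484.

-484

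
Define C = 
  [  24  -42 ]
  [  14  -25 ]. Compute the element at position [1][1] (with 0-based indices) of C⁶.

Characteristic polynomial: s^2 + s - 12 = (s - 3)(s + 4), so the eigenvalues are -4, 3.
s=3: eigenvector (2, 1).
s=-4: eigenvector (-3, -2).
P = [[2, -3], [1, -2]], D = diag(3, -4), P⁻¹ = [[2, -3], [1, -2]].
C⁶ = P·diag(729, 4096)·P⁻¹ = [[-9372, 20202], [-6734, 14197]].
The requested entry is 14197.

14197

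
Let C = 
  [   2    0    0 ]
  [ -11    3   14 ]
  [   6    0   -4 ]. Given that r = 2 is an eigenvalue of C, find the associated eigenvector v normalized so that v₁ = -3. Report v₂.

C − 2I = [[0, 0, 0], [-11, 1, 14], [6, 0, -6]].
Solving (C − 2I)v = 0 gives the eigenspace spanned by (-3, 9, -3).
With v₁ = -3, v = (-3, 9, -3), so v₂ = 9.

9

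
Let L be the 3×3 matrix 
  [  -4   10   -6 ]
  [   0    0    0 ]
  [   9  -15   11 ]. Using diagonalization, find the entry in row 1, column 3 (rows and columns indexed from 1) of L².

Characteristic polynomial: r^3 - 7r^2 + 10r = r(r - 5)(r - 2), so the eigenvalues are 0, 2, 5.
r=2: eigenvector (1, 0, -1).
r=0: eigenvector (-2, 1, 3).
r=5: eigenvector (-2, 0, 3).
P = [[1, -2, -2], [0, 1, 0], [-1, 3, 3]], D = diag(2, 0, 5), P⁻¹ = [[3, 0, 2], [0, 1, 0], [1, -1, 1]].
L² = P·diag(4, 0, 25)·P⁻¹ = [[-38, 50, -42], [0, 0, 0], [63, -75, 67]].
The requested entry is -42.

-42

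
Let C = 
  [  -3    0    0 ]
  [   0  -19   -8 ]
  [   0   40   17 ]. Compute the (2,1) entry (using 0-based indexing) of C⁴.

-800

Characteristic polynomial: t^3 + 5t^2 + 3t - 9 = (t - 1)(t + 3)^2, so the eigenvalues are -3, -3, 1.
t=-3: eigenvector (1, 0, 0).
t=1: eigenvector (0, -2, 5).
t=-3: eigenvector (0, 1, -2).
P = [[1, 0, 0], [0, -2, 1], [0, 5, -2]], D = diag(-3, 1, -3), P⁻¹ = [[1, 0, 0], [0, 2, 1], [0, 5, 2]].
C⁴ = P·diag(81, 1, 81)·P⁻¹ = [[81, 0, 0], [0, 401, 160], [0, -800, -319]].
The requested entry is -800.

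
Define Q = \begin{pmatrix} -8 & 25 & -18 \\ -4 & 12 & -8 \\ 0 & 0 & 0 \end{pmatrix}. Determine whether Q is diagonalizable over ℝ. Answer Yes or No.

No

Characteristic polynomial: p(s) = s^3 - 4s^2 + 4s = s(s - 2)^2.
s = 2 has algebraic multiplicity 2; rank(Q − 2I) = 2, so geometric multiplicity = 1.
Geometric multiplicity < algebraic multiplicity, so Q is not diagonalizable.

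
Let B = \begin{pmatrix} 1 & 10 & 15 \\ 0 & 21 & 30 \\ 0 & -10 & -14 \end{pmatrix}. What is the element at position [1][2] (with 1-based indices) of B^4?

Characteristic polynomial: μ^3 - 8μ^2 + 13μ - 6 = (μ - 6)(μ - 1)^2, so the eigenvalues are 1, 1, 6.
μ=6: eigenvector (-1, -2, 1).
μ=1: eigenvector (-2, -3, 2).
μ=1: eigenvector (1, 0, 0).
P = [[-1, -2, 1], [-2, -3, 0], [1, 2, 0]], D = diag(6, 1, 1), P⁻¹ = [[0, -2, -3], [0, 1, 2], [1, 0, 1]].
B⁴ = P·diag(1296, 1, 1)·P⁻¹ = [[1, 2590, 3885], [0, 5181, 7770], [0, -2590, -3884]].
The requested entry is 2590.

2590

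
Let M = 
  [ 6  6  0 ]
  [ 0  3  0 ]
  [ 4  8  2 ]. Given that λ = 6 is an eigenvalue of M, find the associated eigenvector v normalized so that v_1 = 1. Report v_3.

1

M − 6I = [[0, 6, 0], [0, -3, 0], [4, 8, -4]].
Solving (M − 6I)v = 0 gives the eigenspace spanned by (1, 0, 1).
With v_1 = 1, v = (1, 0, 1), so v_3 = 1.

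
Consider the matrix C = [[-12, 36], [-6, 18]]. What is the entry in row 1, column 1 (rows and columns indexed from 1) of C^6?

Characteristic polynomial: λ^2 - 6λ = λ(λ - 6), so the eigenvalues are 0, 6.
λ=0: eigenvector (3, 1).
λ=6: eigenvector (2, 1).
P = [[3, 2], [1, 1]], D = diag(0, 6), P⁻¹ = [[1, -2], [-1, 3]].
C⁶ = P·diag(0, 46656)·P⁻¹ = [[-93312, 279936], [-46656, 139968]].
The requested entry is -93312.

-93312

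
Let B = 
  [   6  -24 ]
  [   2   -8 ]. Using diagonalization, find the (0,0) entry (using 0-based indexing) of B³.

24

Characteristic polynomial: μ^2 + 2μ = μ(μ + 2), so the eigenvalues are -2, 0.
μ=0: eigenvector (4, 1).
μ=-2: eigenvector (3, 1).
P = [[4, 3], [1, 1]], D = diag(0, -2), P⁻¹ = [[1, -3], [-1, 4]].
B³ = P·diag(0, -8)·P⁻¹ = [[24, -96], [8, -32]].
The requested entry is 24.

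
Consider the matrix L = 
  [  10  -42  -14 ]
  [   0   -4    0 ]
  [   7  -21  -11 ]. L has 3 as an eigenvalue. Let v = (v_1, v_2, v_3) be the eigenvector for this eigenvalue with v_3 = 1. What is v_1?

2

L − 3I = [[7, -42, -14], [0, -7, 0], [7, -21, -14]].
Solving (L − 3I)v = 0 gives the eigenspace spanned by (2, 0, 1).
With v_3 = 1, v = (2, 0, 1), so v_1 = 2.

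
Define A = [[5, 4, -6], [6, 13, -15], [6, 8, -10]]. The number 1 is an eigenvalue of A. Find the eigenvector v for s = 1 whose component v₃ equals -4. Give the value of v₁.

A − 1I = [[4, 4, -6], [6, 12, -15], [6, 8, -11]].
Solving (A − 1I)v = 0 gives the eigenspace spanned by (-2, -4, -4).
With v₃ = -4, v = (-2, -4, -4), so v₁ = -2.

-2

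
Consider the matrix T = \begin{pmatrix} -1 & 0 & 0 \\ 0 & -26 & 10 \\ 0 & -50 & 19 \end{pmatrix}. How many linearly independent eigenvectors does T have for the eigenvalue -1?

T + 1I = [[0, 0, 0], [0, -25, 10], [0, -50, 20]].
This matrix has rank 1, so its null space has dimension 3 − 1 = 2.

2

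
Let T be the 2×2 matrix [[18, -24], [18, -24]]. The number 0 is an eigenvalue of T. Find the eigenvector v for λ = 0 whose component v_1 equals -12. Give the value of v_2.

-9

T = [[18, -24], [18, -24]].
Solving (T)v = 0 gives the eigenspace spanned by (-12, -9).
With v_1 = -12, v = (-12, -9), so v_2 = -9.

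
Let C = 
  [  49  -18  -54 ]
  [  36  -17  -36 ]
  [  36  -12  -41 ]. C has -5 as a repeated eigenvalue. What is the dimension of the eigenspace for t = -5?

C + 5I = [[54, -18, -54], [36, -12, -36], [36, -12, -36]].
This matrix has rank 1, so its null space has dimension 3 − 1 = 2.

2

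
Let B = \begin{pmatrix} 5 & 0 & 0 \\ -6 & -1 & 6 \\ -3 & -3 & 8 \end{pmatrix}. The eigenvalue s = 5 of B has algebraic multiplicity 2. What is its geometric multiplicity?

2

B − 5I = [[0, 0, 0], [-6, -6, 6], [-3, -3, 3]].
This matrix has rank 1, so its null space has dimension 3 − 1 = 2.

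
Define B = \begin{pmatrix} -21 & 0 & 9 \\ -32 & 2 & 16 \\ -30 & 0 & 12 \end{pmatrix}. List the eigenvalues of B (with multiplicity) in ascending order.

Characteristic polynomial: p(s) = s^3 + 7s^2 - 36 = (s - 2)(s + 3)(s + 6).
Roots (with multiplicity): -6, -3, 2.

-6, -3, 2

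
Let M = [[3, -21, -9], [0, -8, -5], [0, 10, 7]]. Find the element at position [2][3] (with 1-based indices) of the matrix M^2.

Characteristic polynomial: t^3 - 2t^2 - 9t + 18 = (t - 3)(t - 2)(t + 3), so the eigenvalues are -3, 2, 3.
t=3: eigenvector (1, 0, 0).
t=2: eigenvector (-3, -1, 2).
t=-3: eigenvector (-2, -1, 1).
P = [[1, -3, -2], [0, -1, -1], [0, 2, 1]], D = diag(3, 2, -3), P⁻¹ = [[1, -1, 1], [0, 1, 1], [0, -2, -1]].
M² = P·diag(9, 4, 9)·P⁻¹ = [[9, 15, 15], [0, 14, 5], [0, -10, -1]].
The requested entry is 5.

5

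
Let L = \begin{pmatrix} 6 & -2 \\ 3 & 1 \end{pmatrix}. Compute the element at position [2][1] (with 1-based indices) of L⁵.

Characteristic polynomial: t^2 - 7t + 12 = (t - 4)(t - 3), so the eigenvalues are 3, 4.
t=3: eigenvector (2, 3).
t=4: eigenvector (1, 1).
P = [[2, 1], [3, 1]], D = diag(3, 4), P⁻¹ = [[-1, 1], [3, -2]].
L⁵ = P·diag(243, 1024)·P⁻¹ = [[2586, -1562], [2343, -1319]].
The requested entry is 2343.

2343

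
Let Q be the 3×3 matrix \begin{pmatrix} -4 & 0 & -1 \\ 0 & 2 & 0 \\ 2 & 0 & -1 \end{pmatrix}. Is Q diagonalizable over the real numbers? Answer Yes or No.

Yes

Characteristic polynomial: p(s) = s^3 + 3s^2 - 4s - 12 = (s - 2)(s + 2)(s + 3).
All 3 eigenvalues are distinct, so Q is diagonalizable.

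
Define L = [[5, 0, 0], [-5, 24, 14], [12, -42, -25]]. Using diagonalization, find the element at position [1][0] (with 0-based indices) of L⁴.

719

Characteristic polynomial: t^3 - 4t^2 - 17t + 60 = (t - 5)(t - 3)(t + 4), so the eigenvalues are -4, 3, 5.
t=5: eigenvector (1, 1, -1).
t=-4: eigenvector (0, -1, 2).
t=3: eigenvector (0, -2, 3).
P = [[1, 0, 0], [1, -1, -2], [-1, 2, 3]], D = diag(5, -4, 3), P⁻¹ = [[1, 0, 0], [-1, 3, 2], [1, -2, -1]].
L⁴ = P·diag(625, 256, 81)·P⁻¹ = [[625, 0, 0], [719, -444, -350], [-894, 1050, 781]].
The requested entry is 719.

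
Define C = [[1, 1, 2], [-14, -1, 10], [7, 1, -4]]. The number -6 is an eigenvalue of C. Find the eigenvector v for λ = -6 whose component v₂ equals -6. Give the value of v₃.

C + 6I = [[7, 1, 2], [-14, 5, 10], [7, 1, 2]].
Solving (C + 6I)v = 0 gives the eigenspace spanned by (0, -6, 3).
With v₂ = -6, v = (0, -6, 3), so v₃ = 3.

3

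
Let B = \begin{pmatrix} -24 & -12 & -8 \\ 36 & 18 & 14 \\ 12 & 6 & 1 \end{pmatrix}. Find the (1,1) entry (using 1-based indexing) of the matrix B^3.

-96

Characteristic polynomial: λ^3 + 5λ^2 + 6λ = λ(λ + 2)(λ + 3), so the eigenvalues are -3, -2, 0.
λ=0: eigenvector (1, -2, 0).
λ=-2: eigenvector (-2, 5, -2).
λ=-3: eigenvector (0, 2, -3).
P = [[1, -2, 0], [-2, 5, 2], [0, -2, -3]], D = diag(0, -2, -3), P⁻¹ = [[-11, -6, -4], [-6, -3, -2], [4, 2, 1]].
B³ = P·diag(0, -8, -27)·P⁻¹ = [[-96, -48, -32], [24, 12, 26], [228, 114, 49]].
The requested entry is -96.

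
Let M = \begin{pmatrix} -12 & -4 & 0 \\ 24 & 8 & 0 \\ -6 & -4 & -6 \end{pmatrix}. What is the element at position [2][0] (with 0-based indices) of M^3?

24

Characteristic polynomial: λ^3 + 10λ^2 + 24λ = λ(λ + 4)(λ + 6), so the eigenvalues are -6, -4, 0.
λ=-4: eigenvector (1, -2, 1).
λ=0: eigenvector (-1, 3, -1).
λ=-6: eigenvector (0, 0, 1).
P = [[1, -1, 0], [-2, 3, 0], [1, -1, 1]], D = diag(-4, 0, -6), P⁻¹ = [[3, 1, 0], [2, 1, 0], [-1, 0, 1]].
M³ = P·diag(-64, 0, -216)·P⁻¹ = [[-192, -64, 0], [384, 128, 0], [24, -64, -216]].
The requested entry is 24.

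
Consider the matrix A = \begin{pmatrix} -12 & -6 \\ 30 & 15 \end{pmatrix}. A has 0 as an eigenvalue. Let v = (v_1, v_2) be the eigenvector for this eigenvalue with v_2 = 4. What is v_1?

A = [[-12, -6], [30, 15]].
Solving (A)v = 0 gives the eigenspace spanned by (-2, 4).
With v_2 = 4, v = (-2, 4), so v_1 = -2.

-2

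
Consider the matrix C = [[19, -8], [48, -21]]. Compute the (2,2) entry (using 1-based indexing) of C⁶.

Characteristic polynomial: s^2 + 2s - 15 = (s - 3)(s + 5), so the eigenvalues are -5, 3.
s=-5: eigenvector (1, 3).
s=3: eigenvector (-1, -2).
P = [[1, -1], [3, -2]], D = diag(-5, 3), P⁻¹ = [[-2, 1], [-3, 1]].
C⁶ = P·diag(15625, 729)·P⁻¹ = [[-29063, 14896], [-89376, 45417]].
The requested entry is 45417.

45417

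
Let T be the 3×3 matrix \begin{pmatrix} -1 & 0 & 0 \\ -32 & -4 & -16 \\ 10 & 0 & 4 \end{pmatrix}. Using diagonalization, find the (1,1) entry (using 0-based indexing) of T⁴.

Characteristic polynomial: λ^3 + λ^2 - 16λ - 16 = (λ - 4)(λ + 1)(λ + 4), so the eigenvalues are -4, -1, 4.
λ=4: eigenvector (0, -2, 1).
λ=-4: eigenvector (0, 1, 0).
λ=-1: eigenvector (1, 0, -2).
P = [[0, 0, 1], [-2, 1, 0], [1, 0, -2]], D = diag(4, -4, -1), P⁻¹ = [[2, 0, 1], [4, 1, 2], [1, 0, 0]].
T⁴ = P·diag(256, 256, 1)·P⁻¹ = [[1, 0, 0], [0, 256, 0], [510, 0, 256]].
The requested entry is 256.

256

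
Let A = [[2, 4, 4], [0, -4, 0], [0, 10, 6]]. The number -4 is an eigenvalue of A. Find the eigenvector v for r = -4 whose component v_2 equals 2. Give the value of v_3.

A + 4I = [[6, 4, 4], [0, 0, 0], [0, 10, 10]].
Solving (A + 4I)v = 0 gives the eigenspace spanned by (0, 2, -2).
With v_2 = 2, v = (0, 2, -2), so v_3 = -2.

-2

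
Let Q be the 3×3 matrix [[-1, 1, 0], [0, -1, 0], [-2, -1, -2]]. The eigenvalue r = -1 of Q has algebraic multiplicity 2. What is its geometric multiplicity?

1

Q + 1I = [[0, 1, 0], [0, 0, 0], [-2, -1, -1]].
This matrix has rank 2, so its null space has dimension 3 − 2 = 1.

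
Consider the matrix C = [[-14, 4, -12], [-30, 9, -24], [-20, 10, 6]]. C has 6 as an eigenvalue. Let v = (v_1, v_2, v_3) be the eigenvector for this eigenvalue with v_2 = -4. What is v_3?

2

C − 6I = [[-20, 4, -12], [-30, 3, -24], [-20, 10, 0]].
Solving (C − 6I)v = 0 gives the eigenspace spanned by (-2, -4, 2).
With v_2 = -4, v = (-2, -4, 2), so v_3 = 2.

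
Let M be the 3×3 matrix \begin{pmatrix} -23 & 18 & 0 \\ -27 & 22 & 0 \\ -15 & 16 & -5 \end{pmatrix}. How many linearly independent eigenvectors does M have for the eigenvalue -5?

M + 5I = [[-18, 18, 0], [-27, 27, 0], [-15, 16, 0]].
This matrix has rank 2, so its null space has dimension 3 − 2 = 1.

1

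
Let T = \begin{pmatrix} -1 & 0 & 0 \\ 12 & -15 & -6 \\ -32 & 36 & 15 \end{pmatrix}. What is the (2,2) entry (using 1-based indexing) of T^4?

81

Characteristic polynomial: μ^3 + μ^2 - 9μ - 9 = (μ - 3)(μ + 1)(μ + 3), so the eigenvalues are -3, -1, 3.
μ=-1: eigenvector (1, 0, 2).
μ=-3: eigenvector (0, 1, -2).
μ=3: eigenvector (0, 1, -3).
P = [[1, 0, 0], [0, 1, 1], [2, -2, -3]], D = diag(-1, -3, 3), P⁻¹ = [[1, 0, 0], [-2, 3, 1], [2, -2, -1]].
T⁴ = P·diag(1, 81, 81)·P⁻¹ = [[1, 0, 0], [0, 81, 0], [-160, 0, 81]].
The requested entry is 81.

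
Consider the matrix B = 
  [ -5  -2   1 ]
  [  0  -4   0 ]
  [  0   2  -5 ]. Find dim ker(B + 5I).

1

B + 5I = [[0, -2, 1], [0, 1, 0], [0, 2, 0]].
This matrix has rank 2, so its null space has dimension 3 − 2 = 1.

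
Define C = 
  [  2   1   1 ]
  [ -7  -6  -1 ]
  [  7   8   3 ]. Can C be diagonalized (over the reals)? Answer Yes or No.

No

Characteristic polynomial: p(λ) = λ^3 + λ^2 - 16λ + 20 = (λ - 2)^2(λ + 5).
λ = 2 has algebraic multiplicity 2; rank(C − 2I) = 2, so geometric multiplicity = 1.
Geometric multiplicity < algebraic multiplicity, so C is not diagonalizable.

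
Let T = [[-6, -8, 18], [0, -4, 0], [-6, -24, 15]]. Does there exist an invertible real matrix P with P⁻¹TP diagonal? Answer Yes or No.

Yes

Characteristic polynomial: p(s) = s^3 - 5s^2 - 18s + 72 = (s - 6)(s - 3)(s + 4).
All 3 eigenvalues are distinct, so T is diagonalizable.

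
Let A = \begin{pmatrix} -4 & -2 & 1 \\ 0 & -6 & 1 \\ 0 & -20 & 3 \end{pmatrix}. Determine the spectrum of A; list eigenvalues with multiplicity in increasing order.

Characteristic polynomial: p(t) = t^3 + 7t^2 + 14t + 8 = (t + 1)(t + 2)(t + 4).
Roots (with multiplicity): -4, -2, -1.

-4, -2, -1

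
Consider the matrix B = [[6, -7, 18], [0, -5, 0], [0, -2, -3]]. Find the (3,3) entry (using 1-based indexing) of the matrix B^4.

81

Characteristic polynomial: s^3 + 2s^2 - 33s - 90 = (s - 6)(s + 3)(s + 5), so the eigenvalues are -5, -3, 6.
s=6: eigenvector (1, 0, 0).
s=-3: eigenvector (2, 0, -1).
s=-5: eigenvector (-1, 1, 1).
P = [[1, 2, -1], [0, 0, 1], [0, -1, 1]], D = diag(6, -3, -5), P⁻¹ = [[1, -1, 2], [0, 1, -1], [0, 1, 0]].
B⁴ = P·diag(1296, 81, 625)·P⁻¹ = [[1296, -1759, 2430], [0, 625, 0], [0, 544, 81]].
The requested entry is 81.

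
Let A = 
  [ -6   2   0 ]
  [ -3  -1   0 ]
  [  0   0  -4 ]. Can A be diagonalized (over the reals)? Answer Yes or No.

Yes

Characteristic polynomial: p(μ) = μ^3 + 11μ^2 + 40μ + 48 = (μ + 3)(μ + 4)^2.
μ = -4 has algebraic multiplicity 2; rank(A + 4I) = 1, so geometric multiplicity = 2.
Every eigenvalue has geometric = algebraic multiplicity, so A is diagonalizable.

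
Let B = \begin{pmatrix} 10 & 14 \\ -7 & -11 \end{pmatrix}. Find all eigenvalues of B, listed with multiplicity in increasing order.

Characteristic polynomial: p(μ) = μ^2 + μ - 12 = (μ - 3)(μ + 4).
Roots (with multiplicity): -4, 3.

-4, 3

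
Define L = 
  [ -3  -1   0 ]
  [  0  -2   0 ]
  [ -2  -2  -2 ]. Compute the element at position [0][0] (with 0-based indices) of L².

9

Characteristic polynomial: t^3 + 7t^2 + 16t + 12 = (t + 2)^2(t + 3), so the eigenvalues are -3, -2, -2.
t=-2: eigenvector (2, -2, 5).
t=-2: eigenvector (-1, 1, -2).
t=-3: eigenvector (1, 0, 2).
P = [[2, -1, 1], [-2, 1, 0], [5, -2, 2]], D = diag(-2, -2, -3), P⁻¹ = [[-2, 0, 1], [-4, 1, 2], [1, 1, 0]].
L² = P·diag(4, 4, 9)·P⁻¹ = [[9, 5, 0], [0, 4, 0], [10, 10, 4]].
The requested entry is 9.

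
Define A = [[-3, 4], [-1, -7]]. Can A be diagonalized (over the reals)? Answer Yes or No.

No

Characteristic polynomial: p(μ) = μ^2 + 10μ + 25 = (μ + 5)^2.
μ = -5 has algebraic multiplicity 2; rank(A + 5I) = 1, so geometric multiplicity = 1.
Geometric multiplicity < algebraic multiplicity, so A is not diagonalizable.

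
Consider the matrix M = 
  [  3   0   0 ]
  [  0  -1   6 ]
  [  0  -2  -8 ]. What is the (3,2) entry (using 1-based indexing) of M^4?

738

Characteristic polynomial: λ^3 + 6λ^2 - 7λ - 60 = (λ - 3)(λ + 4)(λ + 5), so the eigenvalues are -5, -4, 3.
λ=-4: eigenvector (0, -2, 1).
λ=-5: eigenvector (0, -3, 2).
λ=3: eigenvector (1, 0, 0).
P = [[0, 0, 1], [-2, -3, 0], [1, 2, 0]], D = diag(-4, -5, 3), P⁻¹ = [[0, -2, -3], [0, 1, 2], [1, 0, 0]].
M⁴ = P·diag(256, 625, 81)·P⁻¹ = [[81, 0, 0], [0, -851, -2214], [0, 738, 1732]].
The requested entry is 738.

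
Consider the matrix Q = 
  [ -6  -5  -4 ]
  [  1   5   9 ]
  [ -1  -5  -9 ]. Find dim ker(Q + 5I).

1

Q + 5I = [[-1, -5, -4], [1, 10, 9], [-1, -5, -4]].
This matrix has rank 2, so its null space has dimension 3 − 2 = 1.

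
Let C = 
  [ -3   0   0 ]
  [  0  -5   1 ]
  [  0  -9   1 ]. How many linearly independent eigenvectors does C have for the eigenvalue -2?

1

C + 2I = [[-1, 0, 0], [0, -3, 1], [0, -9, 3]].
This matrix has rank 2, so its null space has dimension 3 − 2 = 1.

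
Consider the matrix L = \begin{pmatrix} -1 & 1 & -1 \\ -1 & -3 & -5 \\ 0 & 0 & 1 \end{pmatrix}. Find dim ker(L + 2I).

1

L + 2I = [[1, 1, -1], [-1, -1, -5], [0, 0, 3]].
This matrix has rank 2, so its null space has dimension 3 − 2 = 1.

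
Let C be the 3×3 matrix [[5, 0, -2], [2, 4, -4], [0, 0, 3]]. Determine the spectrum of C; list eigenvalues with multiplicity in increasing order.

3, 4, 5

Characteristic polynomial: p(s) = s^3 - 12s^2 + 47s - 60 = (s - 5)(s - 4)(s - 3).
Roots (with multiplicity): 3, 4, 5.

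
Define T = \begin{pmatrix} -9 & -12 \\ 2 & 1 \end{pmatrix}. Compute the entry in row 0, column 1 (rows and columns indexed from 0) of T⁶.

89376

Characteristic polynomial: μ^2 + 8μ + 15 = (μ + 3)(μ + 5), so the eigenvalues are -5, -3.
μ=-3: eigenvector (-2, 1).
μ=-5: eigenvector (3, -1).
P = [[-2, 3], [1, -1]], D = diag(-3, -5), P⁻¹ = [[1, 3], [1, 2]].
T⁶ = P·diag(729, 15625)·P⁻¹ = [[45417, 89376], [-14896, -29063]].
The requested entry is 89376.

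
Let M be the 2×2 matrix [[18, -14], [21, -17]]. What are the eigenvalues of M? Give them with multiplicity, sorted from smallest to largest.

-3, 4

Characteristic polynomial: p(s) = s^2 - s - 12 = (s - 4)(s + 3).
Roots (with multiplicity): -3, 4.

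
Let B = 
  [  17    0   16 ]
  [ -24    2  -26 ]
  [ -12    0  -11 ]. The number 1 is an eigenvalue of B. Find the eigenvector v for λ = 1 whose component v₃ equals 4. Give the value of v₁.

B − 1I = [[16, 0, 16], [-24, 1, -26], [-12, 0, -12]].
Solving (B − 1I)v = 0 gives the eigenspace spanned by (-4, 8, 4).
With v₃ = 4, v = (-4, 8, 4), so v₁ = -4.

-4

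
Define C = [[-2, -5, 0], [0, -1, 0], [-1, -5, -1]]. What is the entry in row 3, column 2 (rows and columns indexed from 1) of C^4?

75

Characteristic polynomial: s^3 + 4s^2 + 5s + 2 = (s + 1)^2(s + 2), so the eigenvalues are -2, -1, -1.
s=-2: eigenvector (1, 0, 1).
s=-1: eigenvector (-5, 1, -3).
s=-1: eigenvector (0, 0, 1).
P = [[1, -5, 0], [0, 1, 0], [1, -3, 1]], D = diag(-2, -1, -1), P⁻¹ = [[1, 5, 0], [0, 1, 0], [-1, -2, 1]].
C⁴ = P·diag(16, 1, 1)·P⁻¹ = [[16, 75, 0], [0, 1, 0], [15, 75, 1]].
The requested entry is 75.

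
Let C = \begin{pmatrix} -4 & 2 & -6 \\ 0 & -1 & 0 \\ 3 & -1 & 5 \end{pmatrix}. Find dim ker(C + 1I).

1

C + 1I = [[-3, 2, -6], [0, 0, 0], [3, -1, 6]].
This matrix has rank 2, so its null space has dimension 3 − 2 = 1.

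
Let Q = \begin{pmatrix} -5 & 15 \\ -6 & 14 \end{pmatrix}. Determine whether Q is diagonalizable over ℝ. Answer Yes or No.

Characteristic polynomial: p(t) = t^2 - 9t + 20 = (t - 5)(t - 4).
All 2 eigenvalues are distinct, so Q is diagonalizable.

Yes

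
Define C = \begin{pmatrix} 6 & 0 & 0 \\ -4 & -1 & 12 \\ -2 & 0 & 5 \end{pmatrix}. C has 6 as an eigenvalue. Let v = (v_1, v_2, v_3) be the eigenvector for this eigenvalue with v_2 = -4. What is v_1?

C − 6I = [[0, 0, 0], [-4, -7, 12], [-2, 0, -1]].
Solving (C − 6I)v = 0 gives the eigenspace spanned by (1, -4, -2).
With v_2 = -4, v = (1, -4, -2), so v_1 = 1.

1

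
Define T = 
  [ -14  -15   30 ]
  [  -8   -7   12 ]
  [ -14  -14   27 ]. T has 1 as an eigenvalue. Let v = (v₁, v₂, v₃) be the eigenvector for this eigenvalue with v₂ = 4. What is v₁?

-4

T − 1I = [[-15, -15, 30], [-8, -8, 12], [-14, -14, 26]].
Solving (T − 1I)v = 0 gives the eigenspace spanned by (-4, 4, 0).
With v₂ = 4, v = (-4, 4, 0), so v₁ = -4.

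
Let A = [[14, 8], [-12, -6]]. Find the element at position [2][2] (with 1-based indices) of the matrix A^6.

Characteristic polynomial: s^2 - 8s + 12 = (s - 6)(s - 2), so the eigenvalues are 2, 6.
s=2: eigenvector (-2, 3).
s=6: eigenvector (-1, 1).
P = [[-2, -1], [3, 1]], D = diag(2, 6), P⁻¹ = [[1, 1], [-3, -2]].
A⁶ = P·diag(64, 46656)·P⁻¹ = [[139840, 93184], [-139776, -93120]].
The requested entry is -93120.

-93120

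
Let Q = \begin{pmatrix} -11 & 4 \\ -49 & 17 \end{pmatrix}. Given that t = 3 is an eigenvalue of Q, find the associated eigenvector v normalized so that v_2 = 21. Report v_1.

Q − 3I = [[-14, 4], [-49, 14]].
Solving (Q − 3I)v = 0 gives the eigenspace spanned by (6, 21).
With v_2 = 21, v = (6, 21), so v_1 = 6.

6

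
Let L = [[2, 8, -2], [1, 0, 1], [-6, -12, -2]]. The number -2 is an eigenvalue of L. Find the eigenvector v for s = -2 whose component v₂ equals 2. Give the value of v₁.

-4

L + 2I = [[4, 8, -2], [1, 2, 1], [-6, -12, 0]].
Solving (L + 2I)v = 0 gives the eigenspace spanned by (-4, 2, 0).
With v₂ = 2, v = (-4, 2, 0), so v₁ = -4.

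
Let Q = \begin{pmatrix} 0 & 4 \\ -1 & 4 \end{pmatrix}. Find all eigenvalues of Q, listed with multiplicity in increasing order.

2, 2

Characteristic polynomial: p(λ) = λ^2 - 4λ + 4 = (λ - 2)^2.
Roots (with multiplicity): 2, 2.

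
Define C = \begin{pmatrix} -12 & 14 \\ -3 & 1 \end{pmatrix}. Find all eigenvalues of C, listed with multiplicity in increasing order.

-6, -5

Characteristic polynomial: p(μ) = μ^2 + 11μ + 30 = (μ + 5)(μ + 6).
Roots (with multiplicity): -6, -5.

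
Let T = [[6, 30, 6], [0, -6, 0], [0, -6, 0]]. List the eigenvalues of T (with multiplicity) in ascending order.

Characteristic polynomial: p(r) = r^3 - 36r = r(r - 6)(r + 6).
Roots (with multiplicity): -6, 0, 6.

-6, 0, 6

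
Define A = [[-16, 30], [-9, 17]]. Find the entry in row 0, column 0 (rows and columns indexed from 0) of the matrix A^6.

Characteristic polynomial: μ^2 - μ - 2 = (μ - 2)(μ + 1), so the eigenvalues are -1, 2.
μ=-1: eigenvector (2, 1).
μ=2: eigenvector (-5, -3).
P = [[2, -5], [1, -3]], D = diag(-1, 2), P⁻¹ = [[3, -5], [1, -2]].
A⁶ = P·diag(1, 64)·P⁻¹ = [[-314, 630], [-189, 379]].
The requested entry is -314.

-314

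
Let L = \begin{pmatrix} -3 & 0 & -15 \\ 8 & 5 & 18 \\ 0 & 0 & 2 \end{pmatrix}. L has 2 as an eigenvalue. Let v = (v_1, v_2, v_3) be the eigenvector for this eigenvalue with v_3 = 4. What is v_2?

8

L − 2I = [[-5, 0, -15], [8, 3, 18], [0, 0, 0]].
Solving (L − 2I)v = 0 gives the eigenspace spanned by (-12, 8, 4).
With v_3 = 4, v = (-12, 8, 4), so v_2 = 8.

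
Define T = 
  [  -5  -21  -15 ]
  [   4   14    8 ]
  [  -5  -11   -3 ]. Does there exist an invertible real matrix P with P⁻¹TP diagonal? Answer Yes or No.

Characteristic polynomial: p(λ) = λ^3 - 6λ^2 + 32 = (λ - 4)^2(λ + 2).
λ = 4 has algebraic multiplicity 2; rank(T − 4I) = 2, so geometric multiplicity = 1.
Geometric multiplicity < algebraic multiplicity, so T is not diagonalizable.

No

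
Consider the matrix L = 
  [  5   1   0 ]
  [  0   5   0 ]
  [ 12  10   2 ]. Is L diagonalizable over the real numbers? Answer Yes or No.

No

Characteristic polynomial: p(λ) = λ^3 - 12λ^2 + 45λ - 50 = (λ - 5)^2(λ - 2).
λ = 5 has algebraic multiplicity 2; rank(L − 5I) = 2, so geometric multiplicity = 1.
Geometric multiplicity < algebraic multiplicity, so L is not diagonalizable.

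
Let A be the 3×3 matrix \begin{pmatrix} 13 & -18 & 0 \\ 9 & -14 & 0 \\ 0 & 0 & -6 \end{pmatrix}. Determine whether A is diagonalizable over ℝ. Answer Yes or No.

Characteristic polynomial: p(s) = s^3 + 7s^2 - 14s - 120 = (s - 4)(s + 5)(s + 6).
All 3 eigenvalues are distinct, so A is diagonalizable.

Yes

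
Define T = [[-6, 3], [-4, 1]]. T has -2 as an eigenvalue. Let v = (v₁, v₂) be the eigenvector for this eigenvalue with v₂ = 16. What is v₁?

12

T + 2I = [[-4, 3], [-4, 3]].
Solving (T + 2I)v = 0 gives the eigenspace spanned by (12, 16).
With v₂ = 16, v = (12, 16), so v₁ = 12.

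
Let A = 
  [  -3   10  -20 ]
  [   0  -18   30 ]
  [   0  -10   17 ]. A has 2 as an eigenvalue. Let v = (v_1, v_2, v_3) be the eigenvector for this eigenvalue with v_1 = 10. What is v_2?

-15

A − 2I = [[-5, 10, -20], [0, -20, 30], [0, -10, 15]].
Solving (A − 2I)v = 0 gives the eigenspace spanned by (10, -15, -10).
With v_1 = 10, v = (10, -15, -10), so v_2 = -15.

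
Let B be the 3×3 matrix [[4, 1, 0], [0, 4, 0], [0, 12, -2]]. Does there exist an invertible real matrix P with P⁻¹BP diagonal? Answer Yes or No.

Characteristic polynomial: p(s) = s^3 - 6s^2 + 32 = (s - 4)^2(s + 2).
s = 4 has algebraic multiplicity 2; rank(B − 4I) = 2, so geometric multiplicity = 1.
Geometric multiplicity < algebraic multiplicity, so B is not diagonalizable.

No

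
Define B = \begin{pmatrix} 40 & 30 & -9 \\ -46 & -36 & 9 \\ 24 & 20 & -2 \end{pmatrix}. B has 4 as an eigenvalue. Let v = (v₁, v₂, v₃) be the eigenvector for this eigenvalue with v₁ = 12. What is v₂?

B − 4I = [[36, 30, -9], [-46, -40, 9], [24, 20, -6]].
Solving (B − 4I)v = 0 gives the eigenspace spanned by (12, -12, 8).
With v₁ = 12, v = (12, -12, 8), so v₂ = -12.

-12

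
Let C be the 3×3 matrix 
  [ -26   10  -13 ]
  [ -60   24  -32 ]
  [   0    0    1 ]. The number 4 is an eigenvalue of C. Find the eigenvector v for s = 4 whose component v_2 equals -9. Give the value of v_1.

-3

C − 4I = [[-30, 10, -13], [-60, 20, -32], [0, 0, -3]].
Solving (C − 4I)v = 0 gives the eigenspace spanned by (-3, -9, 0).
With v_2 = -9, v = (-3, -9, 0), so v_1 = -3.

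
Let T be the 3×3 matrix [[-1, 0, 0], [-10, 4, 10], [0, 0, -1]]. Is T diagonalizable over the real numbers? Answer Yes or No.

Yes

Characteristic polynomial: p(s) = s^3 - 2s^2 - 7s - 4 = (s - 4)(s + 1)^2.
s = -1 has algebraic multiplicity 2; rank(T + 1I) = 1, so geometric multiplicity = 2.
Every eigenvalue has geometric = algebraic multiplicity, so T is diagonalizable.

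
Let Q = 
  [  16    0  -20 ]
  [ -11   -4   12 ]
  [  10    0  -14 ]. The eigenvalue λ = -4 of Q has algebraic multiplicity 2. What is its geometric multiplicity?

1

Q + 4I = [[20, 0, -20], [-11, 0, 12], [10, 0, -10]].
This matrix has rank 2, so its null space has dimension 3 − 2 = 1.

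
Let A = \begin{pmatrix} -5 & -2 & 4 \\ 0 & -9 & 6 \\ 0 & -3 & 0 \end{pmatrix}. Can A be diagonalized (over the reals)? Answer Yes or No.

Yes

Characteristic polynomial: p(t) = t^3 + 14t^2 + 63t + 90 = (t + 3)(t + 5)(t + 6).
All 3 eigenvalues are distinct, so A is diagonalizable.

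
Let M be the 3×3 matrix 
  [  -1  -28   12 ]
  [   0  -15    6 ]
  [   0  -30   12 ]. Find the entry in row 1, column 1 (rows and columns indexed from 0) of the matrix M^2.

Characteristic polynomial: μ^3 + 4μ^2 + 3μ = μ(μ + 1)(μ + 3), so the eigenvalues are -3, -1, 0.
μ=0: eigenvector (4, 2, 5).
μ=-3: eigenvector (2, 1, 2).
μ=-1: eigenvector (1, 0, 0).
P = [[4, 2, 1], [2, 1, 0], [5, 2, 0]], D = diag(0, -3, -1), P⁻¹ = [[0, -2, 1], [0, 5, -2], [1, -2, 0]].
M² = P·diag(0, 9, 1)·P⁻¹ = [[1, 88, -36], [0, 45, -18], [0, 90, -36]].
The requested entry is 45.

45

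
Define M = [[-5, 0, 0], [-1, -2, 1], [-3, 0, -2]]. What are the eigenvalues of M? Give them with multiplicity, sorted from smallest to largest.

-5, -2, -2

Characteristic polynomial: p(r) = r^3 + 9r^2 + 24r + 20 = (r + 2)^2(r + 5).
Roots (with multiplicity): -5, -2, -2.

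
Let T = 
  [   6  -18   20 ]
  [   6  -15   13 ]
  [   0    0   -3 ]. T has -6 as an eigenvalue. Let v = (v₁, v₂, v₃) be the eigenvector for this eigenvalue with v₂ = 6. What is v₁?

9

T + 6I = [[12, -18, 20], [6, -9, 13], [0, 0, 3]].
Solving (T + 6I)v = 0 gives the eigenspace spanned by (9, 6, 0).
With v₂ = 6, v = (9, 6, 0), so v₁ = 9.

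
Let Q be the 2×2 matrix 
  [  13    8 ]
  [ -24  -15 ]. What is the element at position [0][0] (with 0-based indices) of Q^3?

85

Characteristic polynomial: t^2 + 2t - 3 = (t - 1)(t + 3), so the eigenvalues are -3, 1.
t=1: eigenvector (2, -3).
t=-3: eigenvector (1, -2).
P = [[2, 1], [-3, -2]], D = diag(1, -3), P⁻¹ = [[2, 1], [-3, -2]].
Q³ = P·diag(1, -27)·P⁻¹ = [[85, 56], [-168, -111]].
The requested entry is 85.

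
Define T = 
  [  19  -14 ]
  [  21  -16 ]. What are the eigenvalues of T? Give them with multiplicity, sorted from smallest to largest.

Characteristic polynomial: p(λ) = λ^2 - 3λ - 10 = (λ - 5)(λ + 2).
Roots (with multiplicity): -2, 5.

-2, 5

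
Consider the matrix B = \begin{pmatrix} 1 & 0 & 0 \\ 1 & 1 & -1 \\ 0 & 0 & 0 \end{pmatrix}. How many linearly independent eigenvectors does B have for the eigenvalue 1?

B − 1I = [[0, 0, 0], [1, 0, -1], [0, 0, -1]].
This matrix has rank 2, so its null space has dimension 3 − 2 = 1.

1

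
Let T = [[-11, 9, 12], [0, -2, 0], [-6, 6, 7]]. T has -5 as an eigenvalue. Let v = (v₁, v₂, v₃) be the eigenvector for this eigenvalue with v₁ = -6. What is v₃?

T + 5I = [[-6, 9, 12], [0, 3, 0], [-6, 6, 12]].
Solving (T + 5I)v = 0 gives the eigenspace spanned by (-6, 0, -3).
With v₁ = -6, v = (-6, 0, -3), so v₃ = -3.

-3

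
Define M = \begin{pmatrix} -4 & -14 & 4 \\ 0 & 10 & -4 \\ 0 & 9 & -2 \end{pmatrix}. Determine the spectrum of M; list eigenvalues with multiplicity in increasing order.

-4, 4, 4

Characteristic polynomial: p(s) = s^3 - 4s^2 - 16s + 64 = (s - 4)^2(s + 4).
Roots (with multiplicity): -4, 4, 4.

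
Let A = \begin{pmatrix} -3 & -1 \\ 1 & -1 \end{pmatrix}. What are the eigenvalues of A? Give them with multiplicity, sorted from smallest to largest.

Characteristic polynomial: p(μ) = μ^2 + 4μ + 4 = (μ + 2)^2.
Roots (with multiplicity): -2, -2.

-2, -2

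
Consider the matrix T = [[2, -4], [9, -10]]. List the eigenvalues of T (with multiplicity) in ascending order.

Characteristic polynomial: p(s) = s^2 + 8s + 16 = (s + 4)^2.
Roots (with multiplicity): -4, -4.

-4, -4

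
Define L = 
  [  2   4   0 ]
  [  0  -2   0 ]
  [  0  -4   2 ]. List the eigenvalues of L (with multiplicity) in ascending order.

-2, 2, 2

Characteristic polynomial: p(s) = s^3 - 2s^2 - 4s + 8 = (s - 2)^2(s + 2).
Roots (with multiplicity): -2, 2, 2.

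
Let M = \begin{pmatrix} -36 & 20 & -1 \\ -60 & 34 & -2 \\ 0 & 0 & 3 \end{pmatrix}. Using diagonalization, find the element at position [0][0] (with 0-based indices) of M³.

Characteristic polynomial: r^3 - r^2 - 30r + 72 = (r - 4)(r - 3)(r + 6), so the eigenvalues are -6, 3, 4.
r=3: eigenvector (1, 2, 1).
r=-6: eigenvector (-2, -3, 0).
r=4: eigenvector (1, 2, 0).
P = [[1, -2, 1], [2, -3, 2], [1, 0, 0]], D = diag(3, -6, 4), P⁻¹ = [[0, 0, 1], [-2, 1, 0], [-3, 2, -1]].
M³ = P·diag(27, -216, 64)·P⁻¹ = [[-1056, 560, -37], [-1680, 904, -74], [0, 0, 27]].
The requested entry is -1056.

-1056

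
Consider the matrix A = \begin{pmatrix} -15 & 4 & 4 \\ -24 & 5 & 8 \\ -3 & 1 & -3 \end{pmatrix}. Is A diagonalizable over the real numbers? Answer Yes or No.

No

Characteristic polynomial: p(λ) = λ^3 + 13λ^2 + 55λ + 75 = (λ + 3)(λ + 5)^2.
λ = -5 has algebraic multiplicity 2; rank(A + 5I) = 2, so geometric multiplicity = 1.
Geometric multiplicity < algebraic multiplicity, so A is not diagonalizable.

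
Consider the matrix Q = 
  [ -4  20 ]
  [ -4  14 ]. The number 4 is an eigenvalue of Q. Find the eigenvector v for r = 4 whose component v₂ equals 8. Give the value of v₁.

Q − 4I = [[-8, 20], [-4, 10]].
Solving (Q − 4I)v = 0 gives the eigenspace spanned by (20, 8).
With v₂ = 8, v = (20, 8), so v₁ = 20.

20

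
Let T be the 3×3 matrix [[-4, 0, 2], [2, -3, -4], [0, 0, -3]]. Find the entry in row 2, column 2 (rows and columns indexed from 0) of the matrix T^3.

-27

Characteristic polynomial: s^3 + 10s^2 + 33s + 36 = (s + 3)^2(s + 4), so the eigenvalues are -4, -3, -3.
s=-4: eigenvector (1, -2, 0).
s=-3: eigenvector (0, 1, 0).
s=-3: eigenvector (2, -4, 1).
P = [[1, 0, 2], [-2, 1, -4], [0, 0, 1]], D = diag(-4, -3, -3), P⁻¹ = [[1, 0, -2], [2, 1, 0], [0, 0, 1]].
T³ = P·diag(-64, -27, -27)·P⁻¹ = [[-64, 0, 74], [74, -27, -148], [0, 0, -27]].
The requested entry is -27.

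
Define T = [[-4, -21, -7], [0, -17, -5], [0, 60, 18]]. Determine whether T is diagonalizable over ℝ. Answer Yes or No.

Yes

Characteristic polynomial: p(λ) = λ^3 + 3λ^2 - 10λ - 24 = (λ - 3)(λ + 2)(λ + 4).
All 3 eigenvalues are distinct, so T is diagonalizable.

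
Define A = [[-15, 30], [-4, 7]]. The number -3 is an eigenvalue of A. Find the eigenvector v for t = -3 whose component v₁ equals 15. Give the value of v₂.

6

A + 3I = [[-12, 30], [-4, 10]].
Solving (A + 3I)v = 0 gives the eigenspace spanned by (15, 6).
With v₁ = 15, v = (15, 6), so v₂ = 6.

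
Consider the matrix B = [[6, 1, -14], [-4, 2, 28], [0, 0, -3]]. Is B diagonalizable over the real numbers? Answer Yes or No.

No

Characteristic polynomial: p(t) = t^3 - 5t^2 - 8t + 48 = (t - 4)^2(t + 3).
t = 4 has algebraic multiplicity 2; rank(B − 4I) = 2, so geometric multiplicity = 1.
Geometric multiplicity < algebraic multiplicity, so B is not diagonalizable.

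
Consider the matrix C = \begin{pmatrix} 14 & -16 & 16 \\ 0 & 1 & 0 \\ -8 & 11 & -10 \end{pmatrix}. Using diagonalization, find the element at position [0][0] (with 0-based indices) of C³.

440

Characteristic polynomial: μ^3 - 5μ^2 - 8μ + 12 = (μ - 6)(μ - 1)(μ + 2), so the eigenvalues are -2, 1, 6.
μ=-2: eigenvector (1, 0, -1).
μ=1: eigenvector (0, 1, 1).
μ=6: eigenvector (2, 0, -1).
P = [[1, 0, 2], [0, 1, 0], [-1, 1, -1]], D = diag(-2, 1, 6), P⁻¹ = [[-1, 2, -2], [0, 1, 0], [1, -1, 1]].
C³ = P·diag(-8, 1, 216)·P⁻¹ = [[440, -448, 448], [0, 1, 0], [-224, 233, -232]].
The requested entry is 440.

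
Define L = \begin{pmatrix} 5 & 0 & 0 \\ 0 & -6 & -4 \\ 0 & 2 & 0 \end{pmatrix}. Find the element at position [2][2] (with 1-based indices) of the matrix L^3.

-120

Characteristic polynomial: μ^3 + μ^2 - 22μ - 40 = (μ - 5)(μ + 2)(μ + 4), so the eigenvalues are -4, -2, 5.
μ=5: eigenvector (1, 0, 0).
μ=-4: eigenvector (0, 2, -1).
μ=-2: eigenvector (0, -1, 1).
P = [[1, 0, 0], [0, 2, -1], [0, -1, 1]], D = diag(5, -4, -2), P⁻¹ = [[1, 0, 0], [0, 1, 1], [0, 1, 2]].
L³ = P·diag(125, -64, -8)·P⁻¹ = [[125, 0, 0], [0, -120, -112], [0, 56, 48]].
The requested entry is -120.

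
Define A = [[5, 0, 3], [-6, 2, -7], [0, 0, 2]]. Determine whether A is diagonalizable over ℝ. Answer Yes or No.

Characteristic polynomial: p(λ) = λ^3 - 9λ^2 + 24λ - 20 = (λ - 5)(λ - 2)^2.
λ = 2 has algebraic multiplicity 2; rank(A − 2I) = 2, so geometric multiplicity = 1.
Geometric multiplicity < algebraic multiplicity, so A is not diagonalizable.

No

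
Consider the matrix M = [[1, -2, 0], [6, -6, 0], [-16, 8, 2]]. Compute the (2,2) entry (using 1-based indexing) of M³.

Characteristic polynomial: λ^3 + 3λ^2 - 4λ - 12 = (λ - 2)(λ + 2)(λ + 3), so the eigenvalues are -3, -2, 2.
λ=-3: eigenvector (1, 2, 0).
λ=-2: eigenvector (-2, -3, -2).
λ=2: eigenvector (0, 0, 1).
P = [[1, -2, 0], [2, -3, 0], [0, -2, 1]], D = diag(-3, -2, 2), P⁻¹ = [[-3, 2, 0], [-2, 1, 0], [-4, 2, 1]].
M³ = P·diag(-27, -8, 8)·P⁻¹ = [[49, -38, 0], [114, -84, 0], [-64, 32, 8]].
The requested entry is -84.

-84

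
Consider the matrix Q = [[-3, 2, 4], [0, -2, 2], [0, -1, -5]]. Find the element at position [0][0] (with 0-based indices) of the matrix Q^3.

-27

Characteristic polynomial: s^3 + 10s^2 + 33s + 36 = (s + 3)^2(s + 4), so the eigenvalues are -4, -3, -3.
s=-3: eigenvector (1, 0, 0).
s=-4: eigenvector (-2, -1, 1).
s=-3: eigenvector (0, -2, 1).
P = [[1, -2, 0], [0, -1, -2], [0, 1, 1]], D = diag(-3, -4, -3), P⁻¹ = [[1, 2, 4], [0, 1, 2], [0, -1, -1]].
Q³ = P·diag(-27, -64, -27)·P⁻¹ = [[-27, 74, 148], [0, 10, 74], [0, -37, -101]].
The requested entry is -27.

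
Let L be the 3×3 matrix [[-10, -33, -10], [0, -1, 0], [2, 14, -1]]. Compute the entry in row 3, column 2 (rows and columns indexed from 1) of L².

-94

Characteristic polynomial: s^3 + 12s^2 + 41s + 30 = (s + 1)(s + 5)(s + 6), so the eigenvalues are -6, -5, -1.
s=-5: eigenvector (-2, 0, 1).
s=-1: eigenvector (-7, 1, 3).
s=-6: eigenvector (5, 0, -2).
P = [[-2, -7, 5], [0, 1, 0], [1, 3, -2]], D = diag(-5, -1, -6), P⁻¹ = [[2, -1, 5], [0, 1, 0], [1, 1, 2]].
L² = P·diag(25, 1, 36)·P⁻¹ = [[80, 223, 110], [0, 1, 0], [-22, -94, -19]].
The requested entry is -94.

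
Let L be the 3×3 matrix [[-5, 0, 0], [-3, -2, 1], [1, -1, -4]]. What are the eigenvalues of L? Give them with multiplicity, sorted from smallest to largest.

-5, -3, -3

Characteristic polynomial: p(t) = t^3 + 11t^2 + 39t + 45 = (t + 3)^2(t + 5).
Roots (with multiplicity): -5, -3, -3.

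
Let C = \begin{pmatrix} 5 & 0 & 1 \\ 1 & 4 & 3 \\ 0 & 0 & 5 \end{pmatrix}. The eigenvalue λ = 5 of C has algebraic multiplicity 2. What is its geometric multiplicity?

1

C − 5I = [[0, 0, 1], [1, -1, 3], [0, 0, 0]].
This matrix has rank 2, so its null space has dimension 3 − 2 = 1.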